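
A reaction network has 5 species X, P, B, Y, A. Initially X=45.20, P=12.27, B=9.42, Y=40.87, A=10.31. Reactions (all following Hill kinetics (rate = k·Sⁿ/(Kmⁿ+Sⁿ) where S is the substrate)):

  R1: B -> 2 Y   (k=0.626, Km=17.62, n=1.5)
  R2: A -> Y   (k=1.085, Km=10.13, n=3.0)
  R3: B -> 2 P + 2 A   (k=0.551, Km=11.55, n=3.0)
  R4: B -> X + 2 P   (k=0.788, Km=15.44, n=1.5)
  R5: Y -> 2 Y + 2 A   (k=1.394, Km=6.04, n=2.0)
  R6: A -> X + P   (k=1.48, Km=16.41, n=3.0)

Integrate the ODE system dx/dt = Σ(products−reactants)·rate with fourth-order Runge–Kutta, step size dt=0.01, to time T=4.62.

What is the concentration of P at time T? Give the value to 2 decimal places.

P at T = 18.39

RK4 with dt=0.01: 462 steps to T=4.62. Trajectory (selected grid times):
t=0.00: X=45.20 P=12.27 B=9.42 Y=40.87 A=10.31
t=0.51: X=45.50 P=12.89 B=9.11 Y=42.05 A=11.42
t=1.03: X=45.84 P=13.53 B=8.81 Y=43.28 A=12.46
t=1.54: X=46.20 P=14.19 B=8.52 Y=44.52 A=13.40
t=2.05: X=46.60 P=14.85 B=8.25 Y=45.77 A=14.27
t=2.57: X=47.04 P=15.55 B=7.99 Y=47.06 A=15.10
t=3.08: X=47.49 P=16.24 B=7.74 Y=48.34 A=15.85
t=3.59: X=47.96 P=16.95 B=7.50 Y=49.63 A=16.56
t=4.11: X=48.47 P=17.67 B=7.27 Y=50.95 A=17.25
t=4.62: X=48.98 P=18.39 B=7.05 Y=52.24 A=17.88
Read off P at T=4.62: 18.39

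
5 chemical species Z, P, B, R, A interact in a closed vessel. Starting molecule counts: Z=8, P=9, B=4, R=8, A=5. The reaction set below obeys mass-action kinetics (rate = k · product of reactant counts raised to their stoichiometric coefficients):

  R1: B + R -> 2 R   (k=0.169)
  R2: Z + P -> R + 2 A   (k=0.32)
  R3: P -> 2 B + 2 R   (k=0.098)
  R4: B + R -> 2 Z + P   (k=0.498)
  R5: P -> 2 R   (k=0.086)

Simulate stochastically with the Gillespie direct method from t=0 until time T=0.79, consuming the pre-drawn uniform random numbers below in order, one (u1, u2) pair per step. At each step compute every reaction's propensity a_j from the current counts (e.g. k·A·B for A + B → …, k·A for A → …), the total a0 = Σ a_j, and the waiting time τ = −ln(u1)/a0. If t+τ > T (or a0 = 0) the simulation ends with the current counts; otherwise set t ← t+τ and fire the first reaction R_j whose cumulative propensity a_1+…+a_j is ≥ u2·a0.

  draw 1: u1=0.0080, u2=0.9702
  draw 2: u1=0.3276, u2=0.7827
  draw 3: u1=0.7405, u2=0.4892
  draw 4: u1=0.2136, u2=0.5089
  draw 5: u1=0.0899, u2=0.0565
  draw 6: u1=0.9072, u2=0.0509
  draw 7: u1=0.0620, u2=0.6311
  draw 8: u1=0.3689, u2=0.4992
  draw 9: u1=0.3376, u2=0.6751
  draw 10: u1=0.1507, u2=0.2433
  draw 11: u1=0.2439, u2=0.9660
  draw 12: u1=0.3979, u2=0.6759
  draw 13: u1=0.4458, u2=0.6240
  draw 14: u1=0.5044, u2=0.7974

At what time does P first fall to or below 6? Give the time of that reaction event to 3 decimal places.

t=0.000: Z=8 P=9 B=4 R=8 A=5
Draw 1: a1=5.408, a2=23.040, a3=0.882, a4=15.936, a5=0.774, a0=46.040; τ=−ln(0.0080)/46.040=0.105 → t=0.105; u2·a0=0.9702·46.040=44.668; a1+…+a3=29.330 < 44.668 ≤ a1+…+a4=45.266 → R4 fires; Z=10 P=10 B=3 R=7 A=5
Draw 2: a1=3.549, a2=32.000, a3=0.980, a4=10.458, a5=0.860, a0=47.847; τ=−ln(0.3276)/47.847=0.023 → t=0.128; u2·a0=0.7827·47.847=37.450; a1+…+a3=36.529 < 37.450 ≤ a1+…+a4=46.987 → R4 fires; Z=12 P=11 B=2 R=6 A=5
Draw 3: a1=2.028, a2=42.240, a3=1.078, a4=5.976, a5=0.946, a0=52.268; τ=−ln(0.7405)/52.268=0.006 → t=0.134; u2·a0=0.4892·52.268=25.570; a1=2.028 < 25.570 ≤ a1+a2=44.268 → R2 fires; Z=11 P=10 B=2 R=7 A=7
Draw 4: a1=2.366, a2=35.200, a3=0.980, a4=6.972, a5=0.860, a0=46.378; τ=−ln(0.2136)/46.378=0.033 → t=0.167; u2·a0=0.5089·46.378=23.602; a1=2.366 < 23.602 ≤ a1+a2=37.566 → R2 fires; Z=10 P=9 B=2 R=8 A=9
Draw 5: a1=2.704, a2=28.800, a3=0.882, a4=7.968, a5=0.774, a0=41.128; τ=−ln(0.0899)/41.128=0.059 → t=0.226; u2·a0=0.0565·41.128=2.324 ≤ a1=2.704 → R1 fires; Z=10 P=9 B=1 R=9 A=9
Draw 6: a1=1.521, a2=28.800, a3=0.882, a4=4.482, a5=0.774, a0=36.459; τ=−ln(0.9072)/36.459=0.003 → t=0.228; u2·a0=0.0509·36.459=1.856; a1=1.521 < 1.856 ≤ a1+a2=30.321 → R2 fires; Z=9 P=8 B=1 R=10 A=11
Draw 7: a1=1.690, a2=23.040, a3=0.784, a4=4.980, a5=0.688, a0=31.182; τ=−ln(0.0620)/31.182=0.089 → t=0.318; u2·a0=0.6311·31.182=19.679; a1=1.690 < 19.679 ≤ a1+a2=24.730 → R2 fires; Z=8 P=7 B=1 R=11 A=13
Draw 8: a1=1.859, a2=17.920, a3=0.686, a4=5.478, a5=0.602, a0=26.545; τ=−ln(0.3689)/26.545=0.038 → t=0.355; u2·a0=0.4992·26.545=13.251; a1=1.859 < 13.251 ≤ a1+a2=19.779 → R2 fires; Z=7 P=6 B=1 R=12 A=15
Draw 9: a1=2.028, a2=13.440, a3=0.588, a4=5.976, a5=0.516, a0=22.548; τ=−ln(0.3376)/22.548=0.048 → t=0.403; u2·a0=0.6751·22.548=15.222; a1=2.028 < 15.222 ≤ a1+a2=15.468 → R2 fires; Z=6 P=5 B=1 R=13 A=17
Draw 10: a1=2.197, a2=9.600, a3=0.490, a4=6.474, a5=0.430, a0=19.191; τ=−ln(0.1507)/19.191=0.099 → t=0.502; u2·a0=0.2433·19.191=4.669; a1=2.197 < 4.669 ≤ a1+a2=11.797 → R2 fires; Z=5 P=4 B=1 R=14 A=19
Draw 11: a1=2.366, a2=6.400, a3=0.392, a4=6.972, a5=0.344, a0=16.474; τ=−ln(0.2439)/16.474=0.086 → t=0.588; u2·a0=0.9660·16.474=15.914; a1+…+a3=9.158 < 15.914 ≤ a1+…+a4=16.130 → R4 fires; Z=7 P=5 B=0 R=13 A=19
Draw 12: a1=0.000, a2=11.200, a3=0.490, a4=0.000, a5=0.430, a0=12.120; τ=−ln(0.3979)/12.120=0.076 → t=0.664; u2·a0=0.6759·12.120=8.192; a1=0.000 < 8.192 ≤ a1+a2=11.200 → R2 fires; Z=6 P=4 B=0 R=14 A=21
Draw 13: a1=0.000, a2=7.680, a3=0.392, a4=0.000, a5=0.344, a0=8.416; τ=−ln(0.4458)/8.416=0.096 → t=0.760; u2·a0=0.6240·8.416=5.252; a1=0.000 < 5.252 ≤ a1+a2=7.680 → R2 fires; Z=5 P=3 B=0 R=15 A=23
Draw 14: a1=0.000, a2=4.800, a3=0.294, a4=0.000, a5=0.258, a0=5.352; τ=−ln(0.5044)/5.352=0.128 → t=0.888 > T=0.79: stop.
P first becomes ≤ 6 when it reaches 6 at the event at t=0.355.

Threshold first reached at t = 0.355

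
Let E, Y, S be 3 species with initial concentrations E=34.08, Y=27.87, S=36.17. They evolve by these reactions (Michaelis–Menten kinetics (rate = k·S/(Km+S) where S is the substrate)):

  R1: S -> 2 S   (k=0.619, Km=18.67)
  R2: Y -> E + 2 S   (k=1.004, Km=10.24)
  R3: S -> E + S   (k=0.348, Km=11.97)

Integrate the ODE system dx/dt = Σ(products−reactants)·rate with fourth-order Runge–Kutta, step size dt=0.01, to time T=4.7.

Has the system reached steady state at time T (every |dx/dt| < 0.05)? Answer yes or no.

RK4 with dt=0.01: 470 steps to T=4.7. Trajectory (selected grid times):
t=0.00: E=34.08 Y=27.87 S=36.17
t=0.52: E=34.60 Y=27.49 S=37.15
t=1.04: E=35.11 Y=27.11 S=38.12
t=1.57: E=35.64 Y=26.72 S=39.11
t=2.09: E=36.16 Y=26.35 S=40.08
t=2.61: E=36.67 Y=25.97 S=41.06
t=3.13: E=37.19 Y=25.60 S=42.02
t=3.66: E=37.71 Y=25.22 S=43.01
t=4.18: E=38.22 Y=24.85 S=43.98
t=4.70: E=38.73 Y=24.48 S=44.94
Rates at T: R1=0.4373, R2=0.7079, R3=0.2748
dx/dt at T (Σ net stoichiometry × rate): E=+0.9827, Y=-0.7079, S=+1.8531
Largest |dx/dt| is |+1.8531| (S) ≥ 0.05 → not steady.

Steady state at T: no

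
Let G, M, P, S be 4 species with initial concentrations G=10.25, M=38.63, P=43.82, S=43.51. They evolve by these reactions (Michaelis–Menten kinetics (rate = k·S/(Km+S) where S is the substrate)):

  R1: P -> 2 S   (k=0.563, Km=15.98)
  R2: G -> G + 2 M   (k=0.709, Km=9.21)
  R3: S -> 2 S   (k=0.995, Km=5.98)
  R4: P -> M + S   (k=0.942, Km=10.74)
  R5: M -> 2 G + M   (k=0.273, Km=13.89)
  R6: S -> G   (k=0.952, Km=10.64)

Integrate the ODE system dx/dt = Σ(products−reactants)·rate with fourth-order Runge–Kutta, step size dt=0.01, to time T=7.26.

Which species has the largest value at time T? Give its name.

Dominant species at T: S

RK4 with dt=0.01: 726 steps to T=7.26. Trajectory (selected grid times):
t=0.00: G=10.25 M=38.63 P=43.82 S=43.51
t=0.81: G=11.20 M=39.86 P=42.88 S=44.88
t=1.61: G=12.14 M=41.09 P=41.95 S=46.22
t=2.42: G=13.10 M=42.36 P=41.01 S=47.57
t=3.23: G=14.07 M=43.65 P=40.08 S=48.91
t=4.03: G=15.03 M=44.94 P=39.17 S=50.23
t=4.84: G=16.00 M=46.26 P=38.25 S=51.56
t=5.65: G=16.99 M=47.59 P=37.33 S=52.87
t=6.45: G=17.96 M=48.92 P=36.43 S=54.17
t=7.26: G=18.95 M=50.27 P=35.53 S=55.47
At T=7.26: G=18.95 M=50.27 P=35.53 S=55.47; the largest is S.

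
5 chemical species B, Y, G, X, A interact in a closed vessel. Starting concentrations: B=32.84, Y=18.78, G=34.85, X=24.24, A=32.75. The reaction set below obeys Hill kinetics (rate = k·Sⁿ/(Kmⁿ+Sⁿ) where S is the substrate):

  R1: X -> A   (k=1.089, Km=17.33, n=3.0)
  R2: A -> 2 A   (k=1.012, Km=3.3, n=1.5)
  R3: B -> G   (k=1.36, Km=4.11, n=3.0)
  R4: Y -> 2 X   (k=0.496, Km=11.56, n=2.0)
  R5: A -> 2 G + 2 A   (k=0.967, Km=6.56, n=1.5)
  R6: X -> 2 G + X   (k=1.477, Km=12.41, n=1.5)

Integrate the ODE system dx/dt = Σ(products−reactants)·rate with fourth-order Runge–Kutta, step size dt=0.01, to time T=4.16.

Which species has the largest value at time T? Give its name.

Dominant species at T: G

RK4 with dt=0.01: 416 steps to T=4.16. Trajectory (selected grid times):
t=0.00: B=32.84 Y=18.78 G=34.85 X=24.24 A=32.75
t=0.46: B=32.22 Y=18.61 G=37.29 X=24.20 A=33.98
t=0.92: B=31.59 Y=18.45 G=39.73 X=24.17 A=35.21
t=1.39: B=30.95 Y=18.28 G=42.22 X=24.13 A=36.46
t=1.85: B=30.33 Y=18.12 G=44.67 X=24.09 A=37.70
t=2.31: B=29.71 Y=17.96 G=47.11 X=24.04 A=38.93
t=2.77: B=29.08 Y=17.80 G=49.56 X=24.00 A=40.17
t=3.24: B=28.44 Y=17.63 G=52.06 X=23.96 A=41.43
t=3.70: B=27.82 Y=17.48 G=54.51 X=23.91 A=42.67
t=4.16: B=27.20 Y=17.32 G=56.97 X=23.87 A=43.91
At T=4.16: B=27.20 Y=17.32 G=56.97 X=23.87 A=43.91; the largest is G.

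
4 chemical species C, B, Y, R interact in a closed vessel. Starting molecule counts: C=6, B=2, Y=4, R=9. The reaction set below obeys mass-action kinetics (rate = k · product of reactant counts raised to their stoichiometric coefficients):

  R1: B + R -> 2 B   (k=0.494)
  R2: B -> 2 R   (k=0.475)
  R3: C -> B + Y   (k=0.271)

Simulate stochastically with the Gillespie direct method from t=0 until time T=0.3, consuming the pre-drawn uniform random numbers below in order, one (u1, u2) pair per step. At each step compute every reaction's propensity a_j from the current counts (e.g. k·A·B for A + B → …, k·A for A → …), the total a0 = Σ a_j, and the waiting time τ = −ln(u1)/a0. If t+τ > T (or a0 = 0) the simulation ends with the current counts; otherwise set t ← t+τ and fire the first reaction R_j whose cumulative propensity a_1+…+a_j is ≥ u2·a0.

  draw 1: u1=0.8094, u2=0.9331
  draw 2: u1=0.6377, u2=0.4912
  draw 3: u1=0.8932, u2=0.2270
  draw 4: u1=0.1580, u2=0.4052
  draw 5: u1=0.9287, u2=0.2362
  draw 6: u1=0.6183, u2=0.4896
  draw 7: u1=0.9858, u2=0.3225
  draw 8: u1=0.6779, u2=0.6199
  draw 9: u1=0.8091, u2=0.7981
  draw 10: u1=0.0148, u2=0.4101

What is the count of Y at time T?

t=0.000: C=6 B=2 Y=4 R=9
Draw 1: a1=8.892, a2=0.950, a3=1.626, a0=11.468; τ=−ln(0.8094)/11.468=0.018 → t=0.018; u2·a0=0.9331·11.468=10.701; a1+a2=9.842 < 10.701 ≤ a1+…+a3=11.468 → R3 fires; C=5 B=3 Y=5 R=9
Draw 2: a1=13.338, a2=1.425, a3=1.355, a0=16.118; τ=−ln(0.6377)/16.118=0.028 → t=0.046; u2·a0=0.4912·16.118=7.917 ≤ a1=13.338 → R1 fires; C=5 B=4 Y=5 R=8
Draw 3: a1=15.808, a2=1.900, a3=1.355, a0=19.063; τ=−ln(0.8932)/19.063=0.006 → t=0.052; u2·a0=0.2270·19.063=4.327 ≤ a1=15.808 → R1 fires; C=5 B=5 Y=5 R=7
Draw 4: a1=17.290, a2=2.375, a3=1.355, a0=21.020; τ=−ln(0.1580)/21.020=0.088 → t=0.140; u2·a0=0.4052·21.020=8.517 ≤ a1=17.290 → R1 fires; C=5 B=6 Y=5 R=6
Draw 5: a1=17.784, a2=2.850, a3=1.355, a0=21.989; τ=−ln(0.9287)/21.989=0.003 → t=0.143; u2·a0=0.2362·21.989=5.194 ≤ a1=17.784 → R1 fires; C=5 B=7 Y=5 R=5
Draw 6: a1=17.290, a2=3.325, a3=1.355, a0=21.970; τ=−ln(0.6183)/21.970=0.022 → t=0.165; u2·a0=0.4896·21.970=10.757 ≤ a1=17.290 → R1 fires; C=5 B=8 Y=5 R=4
Draw 7: a1=15.808, a2=3.800, a3=1.355, a0=20.963; τ=−ln(0.9858)/20.963=0.001 → t=0.166; u2·a0=0.3225·20.963=6.761 ≤ a1=15.808 → R1 fires; C=5 B=9 Y=5 R=3
Draw 8: a1=13.338, a2=4.275, a3=1.355, a0=18.968; τ=−ln(0.6779)/18.968=0.020 → t=0.186; u2·a0=0.6199·18.968=11.758 ≤ a1=13.338 → R1 fires; C=5 B=10 Y=5 R=2
Draw 9: a1=9.880, a2=4.750, a3=1.355, a0=15.985; τ=−ln(0.8091)/15.985=0.013 → t=0.200; u2·a0=0.7981·15.985=12.758; a1=9.880 < 12.758 ≤ a1+a2=14.630 → R2 fires; C=5 B=9 Y=5 R=4
Draw 10: a1=17.784, a2=4.275, a3=1.355, a0=23.414; τ=−ln(0.0148)/23.414=0.180 → t=0.380 > T=0.3: stop.
Read off Y at T=0.3: 5

Y at T = 5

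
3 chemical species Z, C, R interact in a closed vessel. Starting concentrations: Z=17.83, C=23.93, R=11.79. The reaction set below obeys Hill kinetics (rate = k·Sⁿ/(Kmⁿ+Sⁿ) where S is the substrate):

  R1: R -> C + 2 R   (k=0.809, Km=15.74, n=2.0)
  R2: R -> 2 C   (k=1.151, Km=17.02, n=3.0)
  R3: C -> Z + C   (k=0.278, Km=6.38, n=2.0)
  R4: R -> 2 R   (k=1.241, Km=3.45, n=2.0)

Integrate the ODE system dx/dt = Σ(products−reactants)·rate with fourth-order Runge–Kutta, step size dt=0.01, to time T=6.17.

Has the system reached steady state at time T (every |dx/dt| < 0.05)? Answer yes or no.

Steady state at T: no

RK4 with dt=0.01: 617 steps to T=6.17. Trajectory (selected grid times):
t=0.00: Z=17.83 C=23.93 R=11.79
t=0.69: Z=18.01 C=24.57 R=12.58
t=1.37: Z=18.19 C=25.27 R=13.35
t=2.06: Z=18.37 C=26.06 R=14.12
t=2.74: Z=18.55 C=26.91 R=14.87
t=3.43: Z=18.73 C=27.84 R=15.63
t=4.11: Z=18.91 C=28.83 R=16.36
t=4.80: Z=19.09 C=29.90 R=17.09
t=5.48: Z=19.27 C=31.01 R=17.80
t=6.17: Z=19.46 C=32.20 R=18.51
Rates at T: R1=0.4695, R2=0.6475, R3=0.2675, R4=1.1993
dx/dt at T (Σ net stoichiometry × rate): Z=+0.2675, C=+1.7644, R=+1.0213
Largest |dx/dt| is |+1.7644| (C) ≥ 0.05 → not steady.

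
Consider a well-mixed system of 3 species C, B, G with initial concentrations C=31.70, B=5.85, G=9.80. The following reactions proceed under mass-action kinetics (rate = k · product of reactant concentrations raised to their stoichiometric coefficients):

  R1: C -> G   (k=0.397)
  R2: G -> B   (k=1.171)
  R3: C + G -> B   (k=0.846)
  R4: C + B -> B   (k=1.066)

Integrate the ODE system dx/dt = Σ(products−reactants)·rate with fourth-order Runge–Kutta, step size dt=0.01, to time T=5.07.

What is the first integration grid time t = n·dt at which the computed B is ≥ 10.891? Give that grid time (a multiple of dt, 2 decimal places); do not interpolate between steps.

Threshold first reached at t = 0.04

RK4 with dt=0.01: 507 steps to T=5.07. Trajectory (selected grid times):
t=0.00: C=31.70 B=5.85 G=9.80
t=0.03: C=19.79 B=10.76 G=5.19
t=0.04: C=16.80 B=11.56 G=4.46
t=0.56: C=0.00 B=15.21 G=1.21
t=1.13: C=0.00 B=15.80 G=0.62
t=1.69: C=0.00 B=16.09 G=0.32
t=2.25: C=0.00 B=16.25 G=0.17
t=2.82: C=0.00 B=16.33 G=0.09
t=3.38: C=0.00 B=16.37 G=0.04
t=3.94: C=0.00 B=16.39 G=0.02
t=4.51: C=0.00 B=16.40 G=0.01
t=5.07: C=0.00 B=16.41 G=0.01
B(0.03)=10.763 < 10.891 but B(0.04)=11.563 ≥ 10.891, so the first grid time is t=0.04.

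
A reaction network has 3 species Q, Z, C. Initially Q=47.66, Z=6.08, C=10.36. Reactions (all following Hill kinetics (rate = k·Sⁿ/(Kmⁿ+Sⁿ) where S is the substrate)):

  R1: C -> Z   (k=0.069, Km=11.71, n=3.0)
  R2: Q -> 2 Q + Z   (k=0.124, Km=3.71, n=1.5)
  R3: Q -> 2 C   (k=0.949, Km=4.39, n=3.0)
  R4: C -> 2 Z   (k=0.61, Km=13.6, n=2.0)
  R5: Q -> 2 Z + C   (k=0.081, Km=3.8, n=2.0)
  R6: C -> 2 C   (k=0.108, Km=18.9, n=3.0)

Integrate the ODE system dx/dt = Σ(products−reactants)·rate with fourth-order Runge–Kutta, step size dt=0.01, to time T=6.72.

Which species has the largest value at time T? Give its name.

RK4 with dt=0.01: 672 steps to T=6.72. Trajectory (selected grid times):
t=0.00: Q=47.66 Z=6.08 C=10.36
t=0.75: Q=46.98 Z=6.68 C=11.65
t=1.49: Q=46.31 Z=7.32 C=12.90
t=2.24: Q=45.63 Z=8.02 C=14.15
t=2.99: Q=44.95 Z=8.76 C=15.37
t=3.73: Q=44.28 Z=9.53 C=16.57
t=4.48: Q=43.59 Z=10.34 C=17.77
t=5.23: Q=42.91 Z=11.18 C=18.95
t=5.97: Q=42.24 Z=12.04 C=20.11
t=6.72: Q=41.56 Z=12.93 C=21.27
At T=6.72: Q=41.56 Z=12.93 C=21.27; the largest is Q.

Dominant species at T: Q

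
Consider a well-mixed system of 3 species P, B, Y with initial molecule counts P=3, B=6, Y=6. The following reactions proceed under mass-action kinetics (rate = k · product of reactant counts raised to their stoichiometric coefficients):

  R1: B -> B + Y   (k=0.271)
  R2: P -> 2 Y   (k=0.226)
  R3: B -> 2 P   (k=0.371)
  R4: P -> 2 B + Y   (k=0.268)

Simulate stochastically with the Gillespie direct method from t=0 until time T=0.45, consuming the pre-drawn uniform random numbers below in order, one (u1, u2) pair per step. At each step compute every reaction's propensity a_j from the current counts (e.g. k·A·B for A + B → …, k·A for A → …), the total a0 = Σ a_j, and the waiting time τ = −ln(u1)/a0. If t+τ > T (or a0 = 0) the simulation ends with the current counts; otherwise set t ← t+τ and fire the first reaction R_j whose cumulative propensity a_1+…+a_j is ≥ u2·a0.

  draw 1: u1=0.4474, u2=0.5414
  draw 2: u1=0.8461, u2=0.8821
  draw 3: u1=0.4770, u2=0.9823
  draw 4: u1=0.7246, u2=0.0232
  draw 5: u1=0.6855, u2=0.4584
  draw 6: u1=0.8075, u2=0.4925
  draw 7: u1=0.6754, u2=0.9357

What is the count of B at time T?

t=0.000: P=3 B=6 Y=6
Draw 1: a1=1.626, a2=0.678, a3=2.226, a4=0.804, a0=5.334; τ=−ln(0.4474)/5.334=0.151 → t=0.151; u2·a0=0.5414·5.334=2.888; a1+a2=2.304 < 2.888 ≤ a1+…+a3=4.530 → R3 fires; P=5 B=5 Y=6
Draw 2: a1=1.355, a2=1.130, a3=1.855, a4=1.340, a0=5.680; τ=−ln(0.8461)/5.680=0.029 → t=0.180; u2·a0=0.8821·5.680=5.010; a1+…+a3=4.340 < 5.010 ≤ a1+…+a4=5.680 → R4 fires; P=4 B=7 Y=7
Draw 3: a1=1.897, a2=0.904, a3=2.597, a4=1.072, a0=6.470; τ=−ln(0.4770)/6.470=0.114 → t=0.295; u2·a0=0.9823·6.470=6.355; a1+…+a3=5.398 < 6.355 ≤ a1+…+a4=6.470 → R4 fires; P=3 B=9 Y=8
Draw 4: a1=2.439, a2=0.678, a3=3.339, a4=0.804, a0=7.260; τ=−ln(0.7246)/7.260=0.044 → t=0.339; u2·a0=0.0232·7.260=0.168 ≤ a1=2.439 → R1 fires; P=3 B=9 Y=9
Draw 5: a1=2.439, a2=0.678, a3=3.339, a4=0.804, a0=7.260; τ=−ln(0.6855)/7.260=0.052 → t=0.391; u2·a0=0.4584·7.260=3.328; a1+a2=3.117 < 3.328 ≤ a1+…+a3=6.456 → R3 fires; P=5 B=8 Y=9
Draw 6: a1=2.168, a2=1.130, a3=2.968, a4=1.340, a0=7.606; τ=−ln(0.8075)/7.606=0.028 → t=0.419; u2·a0=0.4925·7.606=3.746; a1+a2=3.298 < 3.746 ≤ a1+…+a3=6.266 → R3 fires; P=7 B=7 Y=9
Draw 7: a1=1.897, a2=1.582, a3=2.597, a4=1.876, a0=7.952; τ=−ln(0.6754)/7.952=0.049 → t=0.468 > T=0.45: stop.
Read off B at T=0.45: 7

B at T = 7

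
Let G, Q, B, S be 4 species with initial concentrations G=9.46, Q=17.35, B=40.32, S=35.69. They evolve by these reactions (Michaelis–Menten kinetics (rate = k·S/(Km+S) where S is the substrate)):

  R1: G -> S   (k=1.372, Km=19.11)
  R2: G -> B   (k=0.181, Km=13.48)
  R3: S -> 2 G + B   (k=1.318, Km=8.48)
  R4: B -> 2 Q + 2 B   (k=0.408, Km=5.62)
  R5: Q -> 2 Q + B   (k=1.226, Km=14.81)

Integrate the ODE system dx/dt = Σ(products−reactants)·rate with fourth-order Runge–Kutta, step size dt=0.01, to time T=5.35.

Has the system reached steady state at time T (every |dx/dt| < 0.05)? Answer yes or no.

Steady state at T: no

RK4 with dt=0.01: 535 steps to T=5.35. Trajectory (selected grid times):
t=0.00: G=9.46 Q=17.35 B=40.32 S=35.69
t=0.59: G=10.39 Q=18.17 B=41.60 S=35.34
t=1.19: G=11.32 Q=19.01 B=42.91 S=35.00
t=1.78: G=12.21 Q=19.85 B=44.21 S=34.68
t=2.38: G=13.10 Q=20.71 B=45.54 S=34.38
t=2.97: G=13.96 Q=21.56 B=46.86 S=34.09
t=3.57: G=14.82 Q=22.44 B=48.20 S=33.81
t=4.16: G=15.64 Q=23.31 B=49.54 S=33.55
t=4.76: G=16.47 Q=24.20 B=50.90 S=33.29
t=5.35: G=17.27 Q=25.09 B=52.25 S=33.05
Rates at T: R1=0.6513, R2=0.1017, R3=1.0489, R4=0.3684, R5=0.7709
dx/dt at T (Σ net stoichiometry × rate): G=+1.3449, Q=+1.5077, B=+2.2898, S=-0.3976
Largest |dx/dt| is |+2.2898| (B) ≥ 0.05 → not steady.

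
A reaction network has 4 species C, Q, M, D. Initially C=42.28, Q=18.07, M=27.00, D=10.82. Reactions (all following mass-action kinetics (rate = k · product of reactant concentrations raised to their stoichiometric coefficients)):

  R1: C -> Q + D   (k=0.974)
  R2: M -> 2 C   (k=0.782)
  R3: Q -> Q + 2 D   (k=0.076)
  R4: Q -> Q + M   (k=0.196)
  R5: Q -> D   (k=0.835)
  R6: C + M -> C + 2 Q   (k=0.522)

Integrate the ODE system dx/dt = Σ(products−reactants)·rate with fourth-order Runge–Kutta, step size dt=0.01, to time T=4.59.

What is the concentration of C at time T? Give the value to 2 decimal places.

RK4 with dt=0.01: 459 steps to T=4.59. Trajectory (selected grid times):
t=0.00: C=42.28 Q=18.07 M=27.00 D=10.82
t=0.51: C=27.34 Q=70.26 M=0.87 D=61.58
t=1.02: C=17.30 Q=64.33 M=1.22 D=106.49
t=1.53: C=11.41 Q=55.96 M=1.54 D=143.81
t=2.04: C=8.00 Q=47.22 M=1.79 D=174.51
t=2.55: C=6.04 Q=39.18 M=1.92 D=199.66
t=3.06: C=4.89 Q=32.27 M=1.92 D=220.28
t=3.57: C=4.16 Q=26.55 M=1.84 D=237.28
t=4.08: C=3.64 Q=21.88 M=1.70 D=251.36
t=4.59: C=3.24 Q=18.09 M=1.55 D=263.09
Read off C at T=4.59: 3.24

C at T = 3.24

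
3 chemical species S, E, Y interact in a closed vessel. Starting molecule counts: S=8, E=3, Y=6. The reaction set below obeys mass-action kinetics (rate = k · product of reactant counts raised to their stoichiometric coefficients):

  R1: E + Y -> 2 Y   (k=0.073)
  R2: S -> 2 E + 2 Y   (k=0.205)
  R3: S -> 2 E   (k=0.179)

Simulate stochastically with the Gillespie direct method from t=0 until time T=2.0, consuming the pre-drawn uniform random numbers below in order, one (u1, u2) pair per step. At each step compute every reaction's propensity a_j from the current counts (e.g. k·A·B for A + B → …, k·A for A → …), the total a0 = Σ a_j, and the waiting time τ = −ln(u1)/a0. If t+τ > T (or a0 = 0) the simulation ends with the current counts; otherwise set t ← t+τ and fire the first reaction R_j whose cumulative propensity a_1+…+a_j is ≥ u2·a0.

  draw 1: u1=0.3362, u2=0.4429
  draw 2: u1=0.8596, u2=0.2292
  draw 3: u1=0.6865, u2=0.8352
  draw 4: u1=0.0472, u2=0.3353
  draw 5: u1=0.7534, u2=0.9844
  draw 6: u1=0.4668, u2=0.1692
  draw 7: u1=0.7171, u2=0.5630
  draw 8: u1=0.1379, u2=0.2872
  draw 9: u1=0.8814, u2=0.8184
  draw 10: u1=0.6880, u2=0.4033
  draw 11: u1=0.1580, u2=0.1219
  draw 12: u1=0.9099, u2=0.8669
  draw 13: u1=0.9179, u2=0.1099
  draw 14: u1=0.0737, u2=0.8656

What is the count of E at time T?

t=0.000: S=8 E=3 Y=6
Draw 1: a1=1.314, a2=1.640, a3=1.432, a0=4.386; τ=−ln(0.3362)/4.386=0.249 → t=0.249; u2·a0=0.4429·4.386=1.943; a1=1.314 < 1.943 ≤ a1+a2=2.954 → R2 fires; S=7 E=5 Y=8
Draw 2: a1=2.920, a2=1.435, a3=1.253, a0=5.608; τ=−ln(0.8596)/5.608=0.027 → t=0.276; u2·a0=0.2292·5.608=1.285 ≤ a1=2.920 → R1 fires; S=7 E=4 Y=9
Draw 3: a1=2.628, a2=1.435, a3=1.253, a0=5.316; τ=−ln(0.6865)/5.316=0.071 → t=0.346; u2·a0=0.8352·5.316=4.440; a1+a2=4.063 < 4.440 ≤ a1+…+a3=5.316 → R3 fires; S=6 E=6 Y=9
Draw 4: a1=3.942, a2=1.230, a3=1.074, a0=6.246; τ=−ln(0.0472)/6.246=0.489 → t=0.835; u2·a0=0.3353·6.246=2.094 ≤ a1=3.942 → R1 fires; S=6 E=5 Y=10
Draw 5: a1=3.650, a2=1.230, a3=1.074, a0=5.954; τ=−ln(0.7534)/5.954=0.048 → t=0.883; u2·a0=0.9844·5.954=5.861; a1+a2=4.880 < 5.861 ≤ a1+…+a3=5.954 → R3 fires; S=5 E=7 Y=10
Draw 6: a1=5.110, a2=1.025, a3=0.895, a0=7.030; τ=−ln(0.4668)/7.030=0.108 → t=0.991; u2·a0=0.1692·7.030=1.189 ≤ a1=5.110 → R1 fires; S=5 E=6 Y=11
Draw 7: a1=4.818, a2=1.025, a3=0.895, a0=6.738; τ=−ln(0.7171)/6.738=0.049 → t=1.040; u2·a0=0.5630·6.738=3.793 ≤ a1=4.818 → R1 fires; S=5 E=5 Y=12
Draw 8: a1=4.380, a2=1.025, a3=0.895, a0=6.300; τ=−ln(0.1379)/6.300=0.314 → t=1.355; u2·a0=0.2872·6.300=1.809 ≤ a1=4.380 → R1 fires; S=5 E=4 Y=13
Draw 9: a1=3.796, a2=1.025, a3=0.895, a0=5.716; τ=−ln(0.8814)/5.716=0.022 → t=1.377; u2·a0=0.8184·5.716=4.678; a1=3.796 < 4.678 ≤ a1+a2=4.821 → R2 fires; S=4 E=6 Y=15
Draw 10: a1=6.570, a2=0.820, a3=0.716, a0=8.106; τ=−ln(0.6880)/8.106=0.046 → t=1.423; u2·a0=0.4033·8.106=3.269 ≤ a1=6.570 → R1 fires; S=4 E=5 Y=16
Draw 11: a1=5.840, a2=0.820, a3=0.716, a0=7.376; τ=−ln(0.1580)/7.376=0.250 → t=1.673; u2·a0=0.1219·7.376=0.899 ≤ a1=5.840 → R1 fires; S=4 E=4 Y=17
Draw 12: a1=4.964, a2=0.820, a3=0.716, a0=6.500; τ=−ln(0.9099)/6.500=0.015 → t=1.688; u2·a0=0.8669·6.500=5.635; a1=4.964 < 5.635 ≤ a1+a2=5.784 → R2 fires; S=3 E=6 Y=19
Draw 13: a1=8.322, a2=0.615, a3=0.537, a0=9.474; τ=−ln(0.9179)/9.474=0.009 → t=1.697; u2·a0=0.1099·9.474=1.041 ≤ a1=8.322 → R1 fires; S=3 E=5 Y=20
Draw 14: a1=7.300, a2=0.615, a3=0.537, a0=8.452; τ=−ln(0.0737)/8.452=0.309 → t=2.005 > T=2.0: stop.
Read off E at T=2.0: 5

E at T = 5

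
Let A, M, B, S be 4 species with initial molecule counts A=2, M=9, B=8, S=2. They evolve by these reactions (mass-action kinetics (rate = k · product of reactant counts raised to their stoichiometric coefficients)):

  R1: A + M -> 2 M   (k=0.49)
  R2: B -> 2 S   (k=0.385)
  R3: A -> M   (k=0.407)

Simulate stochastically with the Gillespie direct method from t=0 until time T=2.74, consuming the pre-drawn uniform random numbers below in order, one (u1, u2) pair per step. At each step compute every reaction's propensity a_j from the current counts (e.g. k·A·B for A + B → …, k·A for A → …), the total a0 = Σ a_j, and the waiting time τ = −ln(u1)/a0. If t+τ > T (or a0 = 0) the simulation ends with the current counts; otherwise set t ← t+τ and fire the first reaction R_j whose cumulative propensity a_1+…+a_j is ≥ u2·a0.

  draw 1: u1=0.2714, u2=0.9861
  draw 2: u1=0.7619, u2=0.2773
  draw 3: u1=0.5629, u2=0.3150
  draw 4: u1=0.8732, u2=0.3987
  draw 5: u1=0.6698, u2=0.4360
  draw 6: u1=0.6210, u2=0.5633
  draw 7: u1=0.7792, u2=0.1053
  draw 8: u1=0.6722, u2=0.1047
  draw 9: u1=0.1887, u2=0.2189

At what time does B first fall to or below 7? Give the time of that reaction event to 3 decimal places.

Threshold first reached at t = 0.322

t=0.000: A=2 M=9 B=8 S=2
Draw 1: a1=8.820, a2=3.080, a3=0.814, a0=12.714; τ=−ln(0.2714)/12.714=0.103 → t=0.103; u2·a0=0.9861·12.714=12.537; a1+a2=11.900 < 12.537 ≤ a1+…+a3=12.714 → R3 fires; A=1 M=10 B=8 S=2
Draw 2: a1=4.900, a2=3.080, a3=0.407, a0=8.387; τ=−ln(0.7619)/8.387=0.032 → t=0.135; u2·a0=0.2773·8.387=2.326 ≤ a1=4.900 → R1 fires; A=0 M=11 B=8 S=2
Draw 3: a1=0.000, a2=3.080, a3=0.000, a0=3.080; τ=−ln(0.5629)/3.080=0.187 → t=0.322; u2·a0=0.3150·3.080=0.970; a1=0.000 < 0.970 ≤ a1+a2=3.080 → R2 fires; A=0 M=11 B=7 S=4
Draw 4: a1=0.000, a2=2.695, a3=0.000, a0=2.695; τ=−ln(0.8732)/2.695=0.050 → t=0.372; u2·a0=0.3987·2.695=1.074; a1=0.000 < 1.074 ≤ a1+a2=2.695 → R2 fires; A=0 M=11 B=6 S=6
Draw 5: a1=0.000, a2=2.310, a3=0.000, a0=2.310; τ=−ln(0.6698)/2.310=0.173 → t=0.545; u2·a0=0.4360·2.310=1.007; a1=0.000 < 1.007 ≤ a1+a2=2.310 → R2 fires; A=0 M=11 B=5 S=8
Draw 6: a1=0.000, a2=1.925, a3=0.000, a0=1.925; τ=−ln(0.6210)/1.925=0.247 → t=0.793; u2·a0=0.5633·1.925=1.084; a1=0.000 < 1.084 ≤ a1+a2=1.925 → R2 fires; A=0 M=11 B=4 S=10
Draw 7: a1=0.000, a2=1.540, a3=0.000, a0=1.540; τ=−ln(0.7792)/1.540=0.162 → t=0.955; u2·a0=0.1053·1.540=0.162; a1=0.000 < 0.162 ≤ a1+a2=1.540 → R2 fires; A=0 M=11 B=3 S=12
Draw 8: a1=0.000, a2=1.155, a3=0.000, a0=1.155; τ=−ln(0.6722)/1.155=0.344 → t=1.299; u2·a0=0.1047·1.155=0.121; a1=0.000 < 0.121 ≤ a1+a2=1.155 → R2 fires; A=0 M=11 B=2 S=14
Draw 9: a1=0.000, a2=0.770, a3=0.000, a0=0.770; τ=−ln(0.1887)/0.770=2.166 → t=3.464 > T=2.74: stop.
B first becomes ≤ 7 when it reaches 7 at the event at t=0.322.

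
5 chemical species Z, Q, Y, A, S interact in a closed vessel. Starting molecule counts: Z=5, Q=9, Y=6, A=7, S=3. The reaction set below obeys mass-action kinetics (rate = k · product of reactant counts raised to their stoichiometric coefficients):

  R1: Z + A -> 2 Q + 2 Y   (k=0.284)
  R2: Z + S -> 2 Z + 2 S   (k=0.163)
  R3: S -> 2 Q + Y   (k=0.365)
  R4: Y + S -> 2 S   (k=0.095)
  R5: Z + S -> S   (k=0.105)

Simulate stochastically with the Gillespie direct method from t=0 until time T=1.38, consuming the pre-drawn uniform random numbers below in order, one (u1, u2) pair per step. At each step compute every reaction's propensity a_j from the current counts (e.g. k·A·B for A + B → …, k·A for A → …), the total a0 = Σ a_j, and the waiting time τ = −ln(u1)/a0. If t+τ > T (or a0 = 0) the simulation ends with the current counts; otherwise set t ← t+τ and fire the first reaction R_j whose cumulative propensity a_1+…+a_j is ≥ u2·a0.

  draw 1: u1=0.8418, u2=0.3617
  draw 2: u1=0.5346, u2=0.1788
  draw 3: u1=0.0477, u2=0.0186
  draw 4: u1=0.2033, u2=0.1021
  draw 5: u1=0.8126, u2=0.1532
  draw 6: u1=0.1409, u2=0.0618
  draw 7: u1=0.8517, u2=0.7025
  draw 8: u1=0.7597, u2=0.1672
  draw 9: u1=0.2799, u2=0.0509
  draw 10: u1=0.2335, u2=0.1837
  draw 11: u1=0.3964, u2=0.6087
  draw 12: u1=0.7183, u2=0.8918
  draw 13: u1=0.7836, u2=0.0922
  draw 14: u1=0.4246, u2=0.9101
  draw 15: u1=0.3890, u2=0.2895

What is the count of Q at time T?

t=0.000: Z=5 Q=9 Y=6 A=7 S=3
Draw 1: a1=9.940, a2=2.445, a3=1.095, a4=1.710, a5=1.575, a0=16.765; τ=−ln(0.8418)/16.765=0.010 → t=0.010; u2·a0=0.3617·16.765=6.064 ≤ a1=9.940 → R1 fires; Z=4 Q=11 Y=8 A=6 S=3
Draw 2: a1=6.816, a2=1.956, a3=1.095, a4=2.280, a5=1.260, a0=13.407; τ=−ln(0.5346)/13.407=0.047 → t=0.057; u2·a0=0.1788·13.407=2.397 ≤ a1=6.816 → R1 fires; Z=3 Q=13 Y=10 A=5 S=3
Draw 3: a1=4.260, a2=1.467, a3=1.095, a4=2.850, a5=0.945, a0=10.617; τ=−ln(0.0477)/10.617=0.287 → t=0.344; u2·a0=0.0186·10.617=0.197 ≤ a1=4.260 → R1 fires; Z=2 Q=15 Y=12 A=4 S=3
Draw 4: a1=2.272, a2=0.978, a3=1.095, a4=3.420, a5=0.630, a0=8.395; τ=−ln(0.2033)/8.395=0.190 → t=0.533; u2·a0=0.1021·8.395=0.857 ≤ a1=2.272 → R1 fires; Z=1 Q=17 Y=14 A=3 S=3
Draw 5: a1=0.852, a2=0.489, a3=1.095, a4=3.990, a5=0.315, a0=6.741; τ=−ln(0.8126)/6.741=0.031 → t=0.564; u2·a0=0.1532·6.741=1.033; a1=0.852 < 1.033 ≤ a1+a2=1.341 → R2 fires; Z=2 Q=17 Y=14 A=3 S=4
Draw 6: a1=1.704, a2=1.304, a3=1.460, a4=5.320, a5=0.840, a0=10.628; τ=−ln(0.1409)/10.628=0.184 → t=0.749; u2·a0=0.0618·10.628=0.657 ≤ a1=1.704 → R1 fires; Z=1 Q=19 Y=16 A=2 S=4
Draw 7: a1=0.568, a2=0.652, a3=1.460, a4=6.080, a5=0.420, a0=9.180; τ=−ln(0.8517)/9.180=0.017 → t=0.766; u2·a0=0.7025·9.180=6.449; a1+…+a3=2.680 < 6.449 ≤ a1+…+a4=8.760 → R4 fires; Z=1 Q=19 Y=15 A=2 S=5
Draw 8: a1=0.568, a2=0.815, a3=1.825, a4=7.125, a5=0.525, a0=10.858; τ=−ln(0.7597)/10.858=0.025 → t=0.791; u2·a0=0.1672·10.858=1.815; a1+a2=1.383 < 1.815 ≤ a1+…+a3=3.208 → R3 fires; Z=1 Q=21 Y=16 A=2 S=4
Draw 9: a1=0.568, a2=0.652, a3=1.460, a4=6.080, a5=0.420, a0=9.180; τ=−ln(0.2799)/9.180=0.139 → t=0.930; u2·a0=0.0509·9.180=0.467 ≤ a1=0.568 → R1 fires; Z=0 Q=23 Y=18 A=1 S=4
Draw 10: a1=0.000, a2=0.000, a3=1.460, a4=6.840, a5=0.000, a0=8.300; τ=−ln(0.2335)/8.300=0.175 → t=1.105; u2·a0=0.1837·8.300=1.525; a1+…+a3=1.460 < 1.525 ≤ a1+…+a4=8.300 → R4 fires; Z=0 Q=23 Y=17 A=1 S=5
Draw 11: a1=0.000, a2=0.000, a3=1.825, a4=8.075, a5=0.000, a0=9.900; τ=−ln(0.3964)/9.900=0.093 → t=1.199; u2·a0=0.6087·9.900=6.026; a1+…+a3=1.825 < 6.026 ≤ a1+…+a4=9.900 → R4 fires; Z=0 Q=23 Y=16 A=1 S=6
Draw 12: a1=0.000, a2=0.000, a3=2.190, a4=9.120, a5=0.000, a0=11.310; τ=−ln(0.7183)/11.310=0.029 → t=1.228; u2·a0=0.8918·11.310=10.086; a1+…+a3=2.190 < 10.086 ≤ a1+…+a4=11.310 → R4 fires; Z=0 Q=23 Y=15 A=1 S=7
Draw 13: a1=0.000, a2=0.000, a3=2.555, a4=9.975, a5=0.000, a0=12.530; τ=−ln(0.7836)/12.530=0.019 → t=1.247; u2·a0=0.0922·12.530=1.155; a1+a2=0.000 < 1.155 ≤ a1+…+a3=2.555 → R3 fires; Z=0 Q=25 Y=16 A=1 S=6
Draw 14: a1=0.000, a2=0.000, a3=2.190, a4=9.120, a5=0.000, a0=11.310; τ=−ln(0.4246)/11.310=0.076 → t=1.323; u2·a0=0.9101·11.310=10.293; a1+…+a3=2.190 < 10.293 ≤ a1+…+a4=11.310 → R4 fires; Z=0 Q=25 Y=15 A=1 S=7
Draw 15: a1=0.000, a2=0.000, a3=2.555, a4=9.975, a5=0.000, a0=12.530; τ=−ln(0.3890)/12.530=0.075 → t=1.399 > T=1.38: stop.
Read off Q at T=1.38: 25

Q at T = 25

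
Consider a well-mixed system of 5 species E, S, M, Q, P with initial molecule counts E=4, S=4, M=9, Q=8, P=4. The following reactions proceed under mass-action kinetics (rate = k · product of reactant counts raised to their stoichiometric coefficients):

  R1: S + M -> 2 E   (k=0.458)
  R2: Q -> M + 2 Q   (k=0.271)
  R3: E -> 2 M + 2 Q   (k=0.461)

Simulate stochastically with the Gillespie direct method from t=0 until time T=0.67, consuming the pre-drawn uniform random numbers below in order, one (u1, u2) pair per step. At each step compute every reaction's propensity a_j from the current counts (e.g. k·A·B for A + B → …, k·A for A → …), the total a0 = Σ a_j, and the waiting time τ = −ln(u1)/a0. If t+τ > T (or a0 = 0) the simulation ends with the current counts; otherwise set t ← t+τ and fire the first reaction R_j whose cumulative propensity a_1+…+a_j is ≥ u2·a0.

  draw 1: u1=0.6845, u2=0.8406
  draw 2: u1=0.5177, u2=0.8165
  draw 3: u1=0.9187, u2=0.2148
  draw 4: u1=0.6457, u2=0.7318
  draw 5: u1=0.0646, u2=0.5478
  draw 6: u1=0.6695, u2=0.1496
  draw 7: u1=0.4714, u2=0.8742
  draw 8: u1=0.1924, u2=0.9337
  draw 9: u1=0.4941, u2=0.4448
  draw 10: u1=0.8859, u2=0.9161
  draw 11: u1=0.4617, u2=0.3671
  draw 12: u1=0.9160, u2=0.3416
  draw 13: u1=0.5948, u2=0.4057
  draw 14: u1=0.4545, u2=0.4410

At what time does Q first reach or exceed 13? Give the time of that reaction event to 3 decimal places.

t=0.000: E=4 S=4 M=9 Q=8 P=4
Draw 1: a1=16.488, a2=2.168, a3=1.844, a0=20.500; τ=−ln(0.6845)/20.500=0.018 → t=0.018; u2·a0=0.8406·20.500=17.232; a1=16.488 < 17.232 ≤ a1+a2=18.656 → R2 fires; E=4 S=4 M=10 Q=9 P=4
Draw 2: a1=18.320, a2=2.439, a3=1.844, a0=22.603; τ=−ln(0.5177)/22.603=0.029 → t=0.048; u2·a0=0.8165·22.603=18.455; a1=18.320 < 18.455 ≤ a1+a2=20.759 → R2 fires; E=4 S=4 M=11 Q=10 P=4
Draw 3: a1=20.152, a2=2.710, a3=1.844, a0=24.706; τ=−ln(0.9187)/24.706=0.003 → t=0.051; u2·a0=0.2148·24.706=5.307 ≤ a1=20.152 → R1 fires; E=6 S=3 M=10 Q=10 P=4
Draw 4: a1=13.740, a2=2.710, a3=2.766, a0=19.216; τ=−ln(0.6457)/19.216=0.023 → t=0.074; u2·a0=0.7318·19.216=14.062; a1=13.740 < 14.062 ≤ a1+a2=16.450 → R2 fires; E=6 S=3 M=11 Q=11 P=4
Draw 5: a1=15.114, a2=2.981, a3=2.766, a0=20.861; τ=−ln(0.0646)/20.861=0.131 → t=0.205; u2·a0=0.5478·20.861=11.428 ≤ a1=15.114 → R1 fires; E=8 S=2 M=10 Q=11 P=4
Draw 6: a1=9.160, a2=2.981, a3=3.688, a0=15.829; τ=−ln(0.6695)/15.829=0.025 → t=0.230; u2·a0=0.1496·15.829=2.368 ≤ a1=9.160 → R1 fires; E=10 S=1 M=9 Q=11 P=4
Draw 7: a1=4.122, a2=2.981, a3=4.610, a0=11.713; τ=−ln(0.4714)/11.713=0.064 → t=0.295; u2·a0=0.8742·11.713=10.240; a1+a2=7.103 < 10.240 ≤ a1+…+a3=11.713 → R3 fires; E=9 S=1 M=11 Q=13 P=4
Draw 8: a1=5.038, a2=3.523, a3=4.149, a0=12.710; τ=−ln(0.1924)/12.710=0.130 → t=0.424; u2·a0=0.9337·12.710=11.867; a1+a2=8.561 < 11.867 ≤ a1+…+a3=12.710 → R3 fires; E=8 S=1 M=13 Q=15 P=4
Draw 9: a1=5.954, a2=4.065, a3=3.688, a0=13.707; τ=−ln(0.4941)/13.707=0.051 → t=0.476; u2·a0=0.4448·13.707=6.097; a1=5.954 < 6.097 ≤ a1+a2=10.019 → R2 fires; E=8 S=1 M=14 Q=16 P=4
Draw 10: a1=6.412, a2=4.336, a3=3.688, a0=14.436; τ=−ln(0.8859)/14.436=0.008 → t=0.484; u2·a0=0.9161·14.436=13.225; a1+a2=10.748 < 13.225 ≤ a1+…+a3=14.436 → R3 fires; E=7 S=1 M=16 Q=18 P=4
Draw 11: a1=7.328, a2=4.878, a3=3.227, a0=15.433; τ=−ln(0.4617)/15.433=0.050 → t=0.534; u2·a0=0.3671·15.433=5.665 ≤ a1=7.328 → R1 fires; E=9 S=0 M=15 Q=18 P=4
Draw 12: a1=0.000, a2=4.878, a3=4.149, a0=9.027; τ=−ln(0.9160)/9.027=0.010 → t=0.544; u2·a0=0.3416·9.027=3.084; a1=0.000 < 3.084 ≤ a1+a2=4.878 → R2 fires; E=9 S=0 M=16 Q=19 P=4
Draw 13: a1=0.000, a2=5.149, a3=4.149, a0=9.298; τ=−ln(0.5948)/9.298=0.056 → t=0.600; u2·a0=0.4057·9.298=3.772; a1=0.000 < 3.772 ≤ a1+a2=5.149 → R2 fires; E=9 S=0 M=17 Q=20 P=4
Draw 14: a1=0.000, a2=5.420, a3=4.149, a0=9.569; τ=−ln(0.4545)/9.569=0.082 → t=0.682 > T=0.67: stop.
Q first becomes ≥ 13 when it reaches 13 at the event at t=0.295.

Threshold first reached at t = 0.295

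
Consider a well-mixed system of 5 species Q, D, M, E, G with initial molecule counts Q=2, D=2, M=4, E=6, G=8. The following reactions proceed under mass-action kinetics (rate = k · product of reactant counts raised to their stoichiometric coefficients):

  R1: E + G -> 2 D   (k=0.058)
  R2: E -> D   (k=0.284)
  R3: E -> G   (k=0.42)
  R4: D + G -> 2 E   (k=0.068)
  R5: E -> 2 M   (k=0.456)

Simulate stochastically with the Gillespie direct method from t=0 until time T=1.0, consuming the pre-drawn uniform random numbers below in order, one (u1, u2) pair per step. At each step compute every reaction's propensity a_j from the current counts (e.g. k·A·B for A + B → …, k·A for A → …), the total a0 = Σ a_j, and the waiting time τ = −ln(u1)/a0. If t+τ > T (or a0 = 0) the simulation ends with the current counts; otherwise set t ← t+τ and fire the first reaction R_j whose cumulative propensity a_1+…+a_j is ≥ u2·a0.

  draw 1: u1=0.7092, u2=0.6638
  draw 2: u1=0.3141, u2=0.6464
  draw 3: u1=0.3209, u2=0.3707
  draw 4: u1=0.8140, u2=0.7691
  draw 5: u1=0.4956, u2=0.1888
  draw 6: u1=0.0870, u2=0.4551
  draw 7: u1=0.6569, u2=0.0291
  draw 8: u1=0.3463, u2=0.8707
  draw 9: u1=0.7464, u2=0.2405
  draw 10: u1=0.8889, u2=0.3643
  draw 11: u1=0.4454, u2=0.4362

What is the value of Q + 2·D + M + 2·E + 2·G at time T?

Value at T = 38

Check how each reaction changes W = Q + 2·D + M + 2·E + 2·G (weight of products minus weight of reactants):
R1: E + G -> 2 D: (2·2) − (2·1 + 2·1) = 4 − 4 = 0
R2: E -> D: (2·1) − (2·1) = 2 − 2 = 0
R3: E -> G: (2·1) − (2·1) = 2 − 2 = 0
R4: D + G -> 2 E: (2·2) − (2·1 + 2·1) = 4 − 4 = 0
R5: E -> 2 M: (1·2) − (2·1) = 2 − 2 = 0
Every reaction leaves W unchanged, so W is conserved and no simulation is needed: W(T) = W(0) = 2 + 2·2 + 4 + 2·6 + 2·8 = 38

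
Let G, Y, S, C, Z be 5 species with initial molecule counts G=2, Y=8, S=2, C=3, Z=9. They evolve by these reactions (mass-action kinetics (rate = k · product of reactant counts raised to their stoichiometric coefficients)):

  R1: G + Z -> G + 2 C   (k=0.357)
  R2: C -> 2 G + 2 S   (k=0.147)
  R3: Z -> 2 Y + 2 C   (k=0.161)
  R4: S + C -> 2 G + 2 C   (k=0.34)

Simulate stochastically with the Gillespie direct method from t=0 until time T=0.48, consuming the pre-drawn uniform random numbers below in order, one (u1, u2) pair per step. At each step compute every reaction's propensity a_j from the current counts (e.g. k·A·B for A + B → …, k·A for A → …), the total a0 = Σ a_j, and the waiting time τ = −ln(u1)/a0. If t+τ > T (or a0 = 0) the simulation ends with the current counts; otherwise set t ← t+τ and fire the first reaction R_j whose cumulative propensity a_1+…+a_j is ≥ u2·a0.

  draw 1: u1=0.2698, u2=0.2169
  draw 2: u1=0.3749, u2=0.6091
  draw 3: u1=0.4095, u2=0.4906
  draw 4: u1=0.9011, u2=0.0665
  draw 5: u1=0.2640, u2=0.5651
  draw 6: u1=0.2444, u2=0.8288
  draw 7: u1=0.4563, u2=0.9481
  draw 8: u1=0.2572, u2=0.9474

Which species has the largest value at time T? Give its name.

t=0.000: G=2 Y=8 S=2 C=3 Z=9
Draw 1: a1=6.426, a2=0.441, a3=1.449, a4=2.040, a0=10.356; τ=−ln(0.2698)/10.356=0.127 → t=0.127; u2·a0=0.2169·10.356=2.246 ≤ a1=6.426 → R1 fires; G=2 Y=8 S=2 C=5 Z=8
Draw 2: a1=5.712, a2=0.735, a3=1.288, a4=3.400, a0=11.135; τ=−ln(0.3749)/11.135=0.088 → t=0.215; u2·a0=0.6091·11.135=6.782; a1+a2=6.447 < 6.782 ≤ a1+…+a3=7.735 → R3 fires; G=2 Y=10 S=2 C=7 Z=7
Draw 3: a1=4.998, a2=1.029, a3=1.127, a4=4.760, a0=11.914; τ=−ln(0.4095)/11.914=0.075 → t=0.290; u2·a0=0.4906·11.914=5.845; a1=4.998 < 5.845 ≤ a1+a2=6.027 → R2 fires; G=4 Y=10 S=4 C=6 Z=7
Draw 4: a1=9.996, a2=0.882, a3=1.127, a4=8.160, a0=20.165; τ=−ln(0.9011)/20.165=0.005 → t=0.295; u2·a0=0.0665·20.165=1.341 ≤ a1=9.996 → R1 fires; G=4 Y=10 S=4 C=8 Z=6
Draw 5: a1=8.568, a2=1.176, a3=0.966, a4=10.880, a0=21.590; τ=−ln(0.2640)/21.590=0.062 → t=0.356; u2·a0=0.5651·21.590=12.201; a1+…+a3=10.710 < 12.201 ≤ a1+…+a4=21.590 → R4 fires; G=6 Y=10 S=3 C=9 Z=6
Draw 6: a1=12.852, a2=1.323, a3=0.966, a4=9.180, a0=24.321; τ=−ln(0.2444)/24.321=0.058 → t=0.414; u2·a0=0.8288·24.321=20.157; a1+…+a3=15.141 < 20.157 ≤ a1+…+a4=24.321 → R4 fires; G=8 Y=10 S=2 C=10 Z=6
Draw 7: a1=17.136, a2=1.470, a3=0.966, a4=6.800, a0=26.372; τ=−ln(0.4563)/26.372=0.030 → t=0.444; u2·a0=0.9481·26.372=25.003; a1+…+a3=19.572 < 25.003 ≤ a1+…+a4=26.372 → R4 fires; G=10 Y=10 S=1 C=11 Z=6
Draw 8: a1=21.420, a2=1.617, a3=0.966, a4=3.740, a0=27.743; τ=−ln(0.2572)/27.743=0.049 → t=0.493 > T=0.48: stop.
At T=0.48: G=10 Y=10 S=1 C=11 Z=6; the largest is C.

Dominant species at T: C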